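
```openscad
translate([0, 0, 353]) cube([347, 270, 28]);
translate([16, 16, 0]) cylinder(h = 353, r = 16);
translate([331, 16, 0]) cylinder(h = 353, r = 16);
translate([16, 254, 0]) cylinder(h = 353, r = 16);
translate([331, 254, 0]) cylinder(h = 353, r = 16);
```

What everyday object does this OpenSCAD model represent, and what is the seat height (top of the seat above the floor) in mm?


A stool. The seat height is 381 mm.

A 347×270×28 slab at z = 353 on four corner cylinders — a stool. The seat top is 353 + 28 = 381 mm.


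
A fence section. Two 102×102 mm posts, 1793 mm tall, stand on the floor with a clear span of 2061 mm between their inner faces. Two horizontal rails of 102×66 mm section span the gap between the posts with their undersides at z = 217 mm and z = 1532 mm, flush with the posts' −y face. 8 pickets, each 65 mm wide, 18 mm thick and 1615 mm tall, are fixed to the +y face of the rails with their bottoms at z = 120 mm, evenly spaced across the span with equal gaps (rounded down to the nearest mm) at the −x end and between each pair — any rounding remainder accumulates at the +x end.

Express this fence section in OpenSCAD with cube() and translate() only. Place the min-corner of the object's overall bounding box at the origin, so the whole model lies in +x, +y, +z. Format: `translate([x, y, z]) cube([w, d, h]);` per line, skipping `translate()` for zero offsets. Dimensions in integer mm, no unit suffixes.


cube([102, 102, 1793]);
translate([2163, 0, 0]) cube([102, 102, 1793]);
translate([102, 0, 217]) cube([2061, 102, 66]);
translate([102, 0, 1532]) cube([2061, 102, 66]);
translate([273, 102, 120]) cube([65, 18, 1615]);
translate([509, 102, 120]) cube([65, 18, 1615]);
translate([745, 102, 120]) cube([65, 18, 1615]);
translate([981, 102, 120]) cube([65, 18, 1615]);
translate([1217, 102, 120]) cube([65, 18, 1615]);
translate([1453, 102, 120]) cube([65, 18, 1615]);
translate([1689, 102, 120]) cube([65, 18, 1615]);
translate([1925, 102, 120]) cube([65, 18, 1615]);


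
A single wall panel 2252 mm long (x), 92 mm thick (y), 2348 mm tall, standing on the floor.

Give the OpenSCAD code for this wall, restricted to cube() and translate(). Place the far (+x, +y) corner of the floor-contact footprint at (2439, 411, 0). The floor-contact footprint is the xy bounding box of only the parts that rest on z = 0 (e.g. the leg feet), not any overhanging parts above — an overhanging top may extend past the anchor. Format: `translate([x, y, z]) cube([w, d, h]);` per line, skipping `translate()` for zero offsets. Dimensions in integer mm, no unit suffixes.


translate([187, 319, 0]) cube([2252, 92, 2348]);


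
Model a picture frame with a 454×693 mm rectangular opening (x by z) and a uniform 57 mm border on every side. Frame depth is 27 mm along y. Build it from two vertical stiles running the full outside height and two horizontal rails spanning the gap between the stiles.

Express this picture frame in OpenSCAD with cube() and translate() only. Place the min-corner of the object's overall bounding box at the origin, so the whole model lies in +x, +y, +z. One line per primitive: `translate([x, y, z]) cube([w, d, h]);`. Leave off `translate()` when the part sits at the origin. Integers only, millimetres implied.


cube([57, 27, 807]);
translate([511, 0, 0]) cube([57, 27, 807]);
translate([57, 0, 0]) cube([454, 27, 57]);
translate([57, 0, 750]) cube([454, 27, 57]);


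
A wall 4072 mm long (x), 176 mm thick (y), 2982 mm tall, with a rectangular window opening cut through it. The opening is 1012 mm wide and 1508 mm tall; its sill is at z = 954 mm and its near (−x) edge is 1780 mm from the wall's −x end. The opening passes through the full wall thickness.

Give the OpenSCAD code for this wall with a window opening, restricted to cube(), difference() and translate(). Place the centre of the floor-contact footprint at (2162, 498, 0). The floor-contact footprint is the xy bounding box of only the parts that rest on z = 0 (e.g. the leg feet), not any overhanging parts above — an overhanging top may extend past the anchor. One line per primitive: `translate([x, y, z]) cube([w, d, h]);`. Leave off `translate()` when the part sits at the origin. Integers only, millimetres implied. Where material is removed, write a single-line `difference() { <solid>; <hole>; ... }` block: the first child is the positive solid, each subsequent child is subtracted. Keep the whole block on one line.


difference() { translate([126, 410, 0]) cube([4072, 176, 2982]); translate([1906, 410, 954]) cube([1012, 176, 1508]); }


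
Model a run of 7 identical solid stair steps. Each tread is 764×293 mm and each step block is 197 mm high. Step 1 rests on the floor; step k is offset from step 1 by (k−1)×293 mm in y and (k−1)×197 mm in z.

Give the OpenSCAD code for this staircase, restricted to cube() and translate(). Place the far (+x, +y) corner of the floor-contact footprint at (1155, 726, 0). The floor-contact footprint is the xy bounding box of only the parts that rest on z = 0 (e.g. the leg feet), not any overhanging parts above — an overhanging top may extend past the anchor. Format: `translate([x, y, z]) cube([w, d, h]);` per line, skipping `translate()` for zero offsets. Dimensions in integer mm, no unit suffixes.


translate([391, 433, 0]) cube([764, 293, 197]);
translate([391, 726, 197]) cube([764, 293, 197]);
translate([391, 1019, 394]) cube([764, 293, 197]);
translate([391, 1312, 591]) cube([764, 293, 197]);
translate([391, 1605, 788]) cube([764, 293, 197]);
translate([391, 1898, 985]) cube([764, 293, 197]);
translate([391, 2191, 1182]) cube([764, 293, 197]);


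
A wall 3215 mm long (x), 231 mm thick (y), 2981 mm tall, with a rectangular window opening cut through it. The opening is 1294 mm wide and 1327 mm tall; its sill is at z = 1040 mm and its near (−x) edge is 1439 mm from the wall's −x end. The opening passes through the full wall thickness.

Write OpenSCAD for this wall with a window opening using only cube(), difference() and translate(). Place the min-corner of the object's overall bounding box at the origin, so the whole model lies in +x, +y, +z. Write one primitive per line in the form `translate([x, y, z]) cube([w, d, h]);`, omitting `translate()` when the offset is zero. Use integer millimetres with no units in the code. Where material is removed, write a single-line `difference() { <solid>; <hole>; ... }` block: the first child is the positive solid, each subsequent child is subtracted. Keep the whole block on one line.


difference() { cube([3215, 231, 2981]); translate([1439, 0, 1040]) cube([1294, 231, 1327]); }


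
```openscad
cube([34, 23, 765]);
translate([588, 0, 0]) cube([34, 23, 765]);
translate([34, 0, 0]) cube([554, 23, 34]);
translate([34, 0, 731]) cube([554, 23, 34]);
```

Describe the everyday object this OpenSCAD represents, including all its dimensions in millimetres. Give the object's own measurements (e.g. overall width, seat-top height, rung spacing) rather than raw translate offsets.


A rectangular picture frame lying in the x–z plane (depth along y). The opening is 554 mm wide (x) by 697 mm tall (z), surrounded by a border 34 mm wide on all four sides. The frame is 23 mm deep and is made of two full-height vertical stiles with two horizontal rails fitted between them.


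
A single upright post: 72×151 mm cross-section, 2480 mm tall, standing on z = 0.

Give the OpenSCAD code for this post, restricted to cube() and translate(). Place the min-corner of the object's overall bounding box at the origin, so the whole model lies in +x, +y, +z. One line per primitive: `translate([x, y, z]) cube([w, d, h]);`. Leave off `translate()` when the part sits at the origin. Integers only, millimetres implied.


cube([72, 151, 2480]);


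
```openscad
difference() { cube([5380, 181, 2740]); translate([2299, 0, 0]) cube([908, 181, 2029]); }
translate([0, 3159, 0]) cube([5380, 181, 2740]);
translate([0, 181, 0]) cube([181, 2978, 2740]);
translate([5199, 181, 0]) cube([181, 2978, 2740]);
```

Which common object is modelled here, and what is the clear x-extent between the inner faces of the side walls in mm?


A single room. The interior width is 5018 mm.

Four walls enclosing a rectangle with a door in the front wall — a room. Outside width 5380 minus two 181 mm walls gives 5018 mm.


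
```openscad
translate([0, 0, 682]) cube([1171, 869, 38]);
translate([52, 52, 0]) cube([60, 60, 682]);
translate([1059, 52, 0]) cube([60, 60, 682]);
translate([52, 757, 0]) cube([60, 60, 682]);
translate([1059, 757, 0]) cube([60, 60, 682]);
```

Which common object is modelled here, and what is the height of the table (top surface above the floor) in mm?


A table. The table height is 720 mm.

A 1171×869×38 slab sits at z = 682 on four 60 mm square posts — a table. The top surface is at 682 + 38 = 720 mm.


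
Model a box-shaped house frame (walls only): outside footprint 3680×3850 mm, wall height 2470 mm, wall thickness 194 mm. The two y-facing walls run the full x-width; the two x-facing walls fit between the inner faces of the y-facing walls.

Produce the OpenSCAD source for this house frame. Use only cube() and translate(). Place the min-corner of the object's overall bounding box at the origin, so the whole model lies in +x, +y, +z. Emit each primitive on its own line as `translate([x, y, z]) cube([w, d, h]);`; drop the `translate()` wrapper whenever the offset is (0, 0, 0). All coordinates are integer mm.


cube([3680, 194, 2470]);
translate([0, 3656, 0]) cube([3680, 194, 2470]);
translate([0, 194, 0]) cube([194, 3462, 2470]);
translate([3486, 194, 0]) cube([194, 3462, 2470]);


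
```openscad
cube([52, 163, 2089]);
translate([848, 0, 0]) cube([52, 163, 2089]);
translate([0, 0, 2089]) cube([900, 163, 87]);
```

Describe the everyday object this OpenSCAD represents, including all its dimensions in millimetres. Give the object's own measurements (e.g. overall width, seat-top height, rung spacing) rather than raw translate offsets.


A door frame. The clear opening is 796 mm wide and 2089 mm high. Two 52 mm wide jambs, 163 mm deep, stand either side of the opening from the floor to the top of the opening. A 87 mm thick head sits across the top of both jambs, spanning the full outside width of the frame.


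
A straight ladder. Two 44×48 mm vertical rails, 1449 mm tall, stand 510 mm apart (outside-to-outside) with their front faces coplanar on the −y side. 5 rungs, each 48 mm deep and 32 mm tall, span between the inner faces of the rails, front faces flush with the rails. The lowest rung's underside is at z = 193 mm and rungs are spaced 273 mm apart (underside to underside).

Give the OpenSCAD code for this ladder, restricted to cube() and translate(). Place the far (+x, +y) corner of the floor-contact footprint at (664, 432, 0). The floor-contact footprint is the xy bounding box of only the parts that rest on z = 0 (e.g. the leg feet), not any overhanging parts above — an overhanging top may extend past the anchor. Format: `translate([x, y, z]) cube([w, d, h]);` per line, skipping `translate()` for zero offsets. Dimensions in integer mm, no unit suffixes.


translate([154, 384, 0]) cube([44, 48, 1449]);
translate([620, 384, 0]) cube([44, 48, 1449]);
translate([198, 384, 193]) cube([422, 48, 32]);
translate([198, 384, 466]) cube([422, 48, 32]);
translate([198, 384, 739]) cube([422, 48, 32]);
translate([198, 384, 1012]) cube([422, 48, 32]);
translate([198, 384, 1285]) cube([422, 48, 32]);


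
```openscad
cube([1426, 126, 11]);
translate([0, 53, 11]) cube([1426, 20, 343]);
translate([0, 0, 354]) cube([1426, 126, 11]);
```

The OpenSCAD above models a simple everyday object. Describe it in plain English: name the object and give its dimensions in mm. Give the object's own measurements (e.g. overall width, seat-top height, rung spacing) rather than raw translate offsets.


An I-beam lying along x, 1426 mm long. Overall section height 365 mm. Two flanges 126 mm wide (y) and 11 mm thick, one on the floor and one at the top; a web 20 mm thick runs between them, centred on the flange width.


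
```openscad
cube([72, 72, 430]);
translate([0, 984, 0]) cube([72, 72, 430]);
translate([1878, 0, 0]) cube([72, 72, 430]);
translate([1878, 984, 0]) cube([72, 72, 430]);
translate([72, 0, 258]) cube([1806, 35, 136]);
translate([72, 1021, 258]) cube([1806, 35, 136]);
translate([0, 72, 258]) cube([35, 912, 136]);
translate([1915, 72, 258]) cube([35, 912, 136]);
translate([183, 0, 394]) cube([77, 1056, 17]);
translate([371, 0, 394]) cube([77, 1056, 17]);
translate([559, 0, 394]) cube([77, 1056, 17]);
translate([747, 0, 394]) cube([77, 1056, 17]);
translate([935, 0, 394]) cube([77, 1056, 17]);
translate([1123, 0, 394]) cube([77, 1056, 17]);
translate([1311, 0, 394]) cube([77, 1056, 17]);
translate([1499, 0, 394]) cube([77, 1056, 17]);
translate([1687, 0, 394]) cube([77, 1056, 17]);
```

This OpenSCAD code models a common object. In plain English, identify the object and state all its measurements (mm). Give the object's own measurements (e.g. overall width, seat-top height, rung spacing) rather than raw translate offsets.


A bed frame 1950 mm long (x) by 1056 mm wide (y). Four 72×72 mm corner posts, 430 mm tall, at the corners of the footprint. Four rails of 35 mm thickness and 136 mm height run between adjacent posts with their undersides at z = 258 mm, their outer faces flush with the outside of the frame (the two x-running rails run between the posts' inner faces; the two y-running rails run between the posts' inner faces). 9 slats, each 77 mm wide (x) and 17 mm thick, lie across the top of the two x-running rails, running the full 1056 mm width of the frame in y; along x they sit between the end posts with a 111 mm gap after the −x posts and between neighbouring slats, leaving 114 mm before the +x posts.


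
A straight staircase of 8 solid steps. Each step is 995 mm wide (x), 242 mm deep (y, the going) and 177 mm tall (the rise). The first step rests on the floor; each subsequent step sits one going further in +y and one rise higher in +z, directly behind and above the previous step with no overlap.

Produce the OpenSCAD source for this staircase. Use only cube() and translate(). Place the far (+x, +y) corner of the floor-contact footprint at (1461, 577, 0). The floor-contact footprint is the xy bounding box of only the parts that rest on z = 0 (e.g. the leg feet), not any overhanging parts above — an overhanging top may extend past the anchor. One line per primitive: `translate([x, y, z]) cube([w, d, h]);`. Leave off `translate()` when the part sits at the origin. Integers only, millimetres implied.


translate([466, 335, 0]) cube([995, 242, 177]);
translate([466, 577, 177]) cube([995, 242, 177]);
translate([466, 819, 354]) cube([995, 242, 177]);
translate([466, 1061, 531]) cube([995, 242, 177]);
translate([466, 1303, 708]) cube([995, 242, 177]);
translate([466, 1545, 885]) cube([995, 242, 177]);
translate([466, 1787, 1062]) cube([995, 242, 177]);
translate([466, 2029, 1239]) cube([995, 242, 177]);


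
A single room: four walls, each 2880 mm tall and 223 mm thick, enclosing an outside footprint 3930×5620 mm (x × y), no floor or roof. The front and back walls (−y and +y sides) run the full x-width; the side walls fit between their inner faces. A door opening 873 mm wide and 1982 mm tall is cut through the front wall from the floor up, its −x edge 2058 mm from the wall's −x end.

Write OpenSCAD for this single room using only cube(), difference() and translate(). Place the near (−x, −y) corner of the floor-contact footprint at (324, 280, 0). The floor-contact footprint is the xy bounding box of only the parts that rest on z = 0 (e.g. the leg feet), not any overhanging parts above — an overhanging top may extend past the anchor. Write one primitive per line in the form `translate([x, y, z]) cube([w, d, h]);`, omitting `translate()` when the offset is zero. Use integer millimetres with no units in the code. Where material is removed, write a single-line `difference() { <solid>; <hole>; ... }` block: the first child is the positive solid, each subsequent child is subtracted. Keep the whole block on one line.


difference() { translate([324, 280, 0]) cube([3930, 223, 2880]); translate([2382, 280, 0]) cube([873, 223, 1982]); }
translate([324, 5677, 0]) cube([3930, 223, 2880]);
translate([324, 503, 0]) cube([223, 5174, 2880]);
translate([4031, 503, 0]) cube([223, 5174, 2880]);


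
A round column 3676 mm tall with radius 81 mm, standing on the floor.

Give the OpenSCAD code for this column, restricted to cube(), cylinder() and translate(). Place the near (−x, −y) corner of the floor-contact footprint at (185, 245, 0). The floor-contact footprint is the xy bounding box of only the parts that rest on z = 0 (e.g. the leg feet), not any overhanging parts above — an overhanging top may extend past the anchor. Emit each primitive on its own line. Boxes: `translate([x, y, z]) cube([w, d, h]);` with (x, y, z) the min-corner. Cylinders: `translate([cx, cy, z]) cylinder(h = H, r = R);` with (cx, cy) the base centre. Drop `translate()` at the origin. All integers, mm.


translate([266, 326, 0]) cylinder(h = 3676, r = 81);


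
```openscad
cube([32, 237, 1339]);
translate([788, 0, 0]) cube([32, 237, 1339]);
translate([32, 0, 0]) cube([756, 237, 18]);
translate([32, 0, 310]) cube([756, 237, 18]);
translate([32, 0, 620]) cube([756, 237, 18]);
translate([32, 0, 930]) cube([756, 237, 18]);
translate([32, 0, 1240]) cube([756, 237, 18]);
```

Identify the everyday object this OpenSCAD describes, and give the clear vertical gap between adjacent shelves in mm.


A bookshelf. The clear shelf gap is 292 mm.

Two tall side panels with 5 horizontal boards between them — a bookshelf. The first two shelf undersides are at z = 0 and z = 310; with shelf thickness 18, the clear gap is 310 − 0 − 18 = 292 mm.


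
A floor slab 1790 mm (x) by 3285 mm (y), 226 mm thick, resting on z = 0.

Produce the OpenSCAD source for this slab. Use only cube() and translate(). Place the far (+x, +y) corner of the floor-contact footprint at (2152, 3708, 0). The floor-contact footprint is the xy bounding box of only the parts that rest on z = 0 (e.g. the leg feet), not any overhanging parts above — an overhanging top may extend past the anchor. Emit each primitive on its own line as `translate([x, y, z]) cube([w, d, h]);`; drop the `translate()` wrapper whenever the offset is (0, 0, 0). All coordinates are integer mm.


translate([362, 423, 0]) cube([1790, 3285, 226]);


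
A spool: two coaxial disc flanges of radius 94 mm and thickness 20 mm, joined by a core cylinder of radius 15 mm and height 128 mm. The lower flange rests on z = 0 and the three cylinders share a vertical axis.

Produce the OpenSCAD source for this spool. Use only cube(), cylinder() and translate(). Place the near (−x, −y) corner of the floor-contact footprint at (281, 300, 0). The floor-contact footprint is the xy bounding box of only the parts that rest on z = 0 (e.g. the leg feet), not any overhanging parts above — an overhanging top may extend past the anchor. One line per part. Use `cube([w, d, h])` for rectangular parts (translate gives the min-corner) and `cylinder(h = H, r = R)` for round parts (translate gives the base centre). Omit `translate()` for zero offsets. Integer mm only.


translate([375, 394, 0]) cylinder(h = 20, r = 94);
translate([375, 394, 20]) cylinder(h = 128, r = 15);
translate([375, 394, 148]) cylinder(h = 20, r = 94);


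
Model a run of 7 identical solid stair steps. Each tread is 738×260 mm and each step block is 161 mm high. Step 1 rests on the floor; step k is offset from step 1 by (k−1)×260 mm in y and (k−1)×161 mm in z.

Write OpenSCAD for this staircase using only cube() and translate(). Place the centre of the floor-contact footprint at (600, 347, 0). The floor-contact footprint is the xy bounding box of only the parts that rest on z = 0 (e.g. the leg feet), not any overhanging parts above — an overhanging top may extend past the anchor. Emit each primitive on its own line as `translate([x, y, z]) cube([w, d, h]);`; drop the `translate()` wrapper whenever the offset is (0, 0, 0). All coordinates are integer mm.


translate([231, 217, 0]) cube([738, 260, 161]);
translate([231, 477, 161]) cube([738, 260, 161]);
translate([231, 737, 322]) cube([738, 260, 161]);
translate([231, 997, 483]) cube([738, 260, 161]);
translate([231, 1257, 644]) cube([738, 260, 161]);
translate([231, 1517, 805]) cube([738, 260, 161]);
translate([231, 1777, 966]) cube([738, 260, 161]);


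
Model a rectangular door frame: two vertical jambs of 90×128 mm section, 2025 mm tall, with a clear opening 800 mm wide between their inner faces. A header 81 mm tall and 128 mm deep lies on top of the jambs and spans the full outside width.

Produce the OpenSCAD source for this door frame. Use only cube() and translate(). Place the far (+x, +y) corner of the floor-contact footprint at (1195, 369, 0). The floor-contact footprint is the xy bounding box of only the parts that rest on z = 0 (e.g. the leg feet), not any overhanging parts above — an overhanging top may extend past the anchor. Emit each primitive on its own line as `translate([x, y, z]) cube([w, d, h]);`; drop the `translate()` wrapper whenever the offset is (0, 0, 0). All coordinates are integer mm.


translate([215, 241, 0]) cube([90, 128, 2025]);
translate([1105, 241, 0]) cube([90, 128, 2025]);
translate([215, 241, 2025]) cube([980, 128, 81]);


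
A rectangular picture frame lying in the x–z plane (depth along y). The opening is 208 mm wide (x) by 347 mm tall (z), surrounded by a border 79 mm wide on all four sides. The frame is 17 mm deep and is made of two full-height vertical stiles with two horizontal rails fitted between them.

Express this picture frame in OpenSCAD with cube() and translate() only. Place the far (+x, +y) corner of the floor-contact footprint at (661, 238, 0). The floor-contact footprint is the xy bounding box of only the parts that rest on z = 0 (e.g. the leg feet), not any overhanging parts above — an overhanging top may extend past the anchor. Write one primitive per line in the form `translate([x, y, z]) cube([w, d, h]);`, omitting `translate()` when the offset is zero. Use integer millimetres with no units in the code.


translate([295, 221, 0]) cube([79, 17, 505]);
translate([582, 221, 0]) cube([79, 17, 505]);
translate([374, 221, 0]) cube([208, 17, 79]);
translate([374, 221, 426]) cube([208, 17, 79]);


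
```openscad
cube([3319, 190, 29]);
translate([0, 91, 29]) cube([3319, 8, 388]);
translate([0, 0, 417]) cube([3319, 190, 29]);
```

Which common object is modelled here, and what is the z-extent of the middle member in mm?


An I-beam. The web height is 388 mm.

Two wide flanges with a thin centred web — an I-beam. Overall 446 mm minus two 29 mm flanges gives a web of 446 − 2·29 = 388 mm.


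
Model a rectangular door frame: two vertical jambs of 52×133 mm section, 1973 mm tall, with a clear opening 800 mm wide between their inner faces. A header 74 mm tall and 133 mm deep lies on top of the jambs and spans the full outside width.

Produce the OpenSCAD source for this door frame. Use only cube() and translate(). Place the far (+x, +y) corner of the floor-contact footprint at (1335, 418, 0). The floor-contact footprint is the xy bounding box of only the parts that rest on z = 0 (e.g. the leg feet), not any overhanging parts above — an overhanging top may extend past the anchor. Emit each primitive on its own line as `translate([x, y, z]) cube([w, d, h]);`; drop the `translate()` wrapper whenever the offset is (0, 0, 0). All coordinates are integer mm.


translate([431, 285, 0]) cube([52, 133, 1973]);
translate([1283, 285, 0]) cube([52, 133, 1973]);
translate([431, 285, 1973]) cube([904, 133, 74]);


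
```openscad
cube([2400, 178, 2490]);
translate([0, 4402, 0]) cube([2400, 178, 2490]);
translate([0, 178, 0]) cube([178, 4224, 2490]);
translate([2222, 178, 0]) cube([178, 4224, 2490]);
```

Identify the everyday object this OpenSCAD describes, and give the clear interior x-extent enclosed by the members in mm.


A house (or room) frame. The interior width is 2044 mm.

Four 2490 mm walls enclosing a rectangle with no floor or roof — a room or house frame. Outside width is 2400 mm and wall thickness is 178 mm, so the interior width is 2400 − 2 × 178 = 2044 mm.


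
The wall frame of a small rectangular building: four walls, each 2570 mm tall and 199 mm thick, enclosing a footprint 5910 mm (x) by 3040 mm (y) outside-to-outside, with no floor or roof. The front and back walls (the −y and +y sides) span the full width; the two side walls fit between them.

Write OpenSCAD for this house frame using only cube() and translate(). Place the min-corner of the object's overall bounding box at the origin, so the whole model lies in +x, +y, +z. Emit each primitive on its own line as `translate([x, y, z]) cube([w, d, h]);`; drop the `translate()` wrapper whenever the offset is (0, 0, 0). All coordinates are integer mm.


cube([5910, 199, 2570]);
translate([0, 2841, 0]) cube([5910, 199, 2570]);
translate([0, 199, 0]) cube([199, 2642, 2570]);
translate([5711, 199, 0]) cube([199, 2642, 2570]);


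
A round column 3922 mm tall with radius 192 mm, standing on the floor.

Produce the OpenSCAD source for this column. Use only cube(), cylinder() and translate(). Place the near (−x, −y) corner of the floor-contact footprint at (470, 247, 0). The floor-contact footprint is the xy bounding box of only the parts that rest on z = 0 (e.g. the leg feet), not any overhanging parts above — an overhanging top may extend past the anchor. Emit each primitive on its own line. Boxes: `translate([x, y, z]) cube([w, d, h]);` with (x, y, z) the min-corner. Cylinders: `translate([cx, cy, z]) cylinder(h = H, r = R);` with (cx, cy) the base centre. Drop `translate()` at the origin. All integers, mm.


translate([662, 439, 0]) cylinder(h = 3922, r = 192);


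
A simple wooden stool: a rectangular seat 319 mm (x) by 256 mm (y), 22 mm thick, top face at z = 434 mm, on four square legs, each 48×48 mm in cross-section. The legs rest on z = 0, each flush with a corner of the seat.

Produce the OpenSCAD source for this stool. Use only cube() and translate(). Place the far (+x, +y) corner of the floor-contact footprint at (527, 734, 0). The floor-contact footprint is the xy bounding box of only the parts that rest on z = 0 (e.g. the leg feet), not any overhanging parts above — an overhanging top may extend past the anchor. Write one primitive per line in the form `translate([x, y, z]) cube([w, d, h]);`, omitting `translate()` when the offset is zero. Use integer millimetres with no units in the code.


translate([208, 478, 412]) cube([319, 256, 22]);
translate([208, 478, 0]) cube([48, 48, 412]);
translate([479, 478, 0]) cube([48, 48, 412]);
translate([208, 686, 0]) cube([48, 48, 412]);
translate([479, 686, 0]) cube([48, 48, 412]);


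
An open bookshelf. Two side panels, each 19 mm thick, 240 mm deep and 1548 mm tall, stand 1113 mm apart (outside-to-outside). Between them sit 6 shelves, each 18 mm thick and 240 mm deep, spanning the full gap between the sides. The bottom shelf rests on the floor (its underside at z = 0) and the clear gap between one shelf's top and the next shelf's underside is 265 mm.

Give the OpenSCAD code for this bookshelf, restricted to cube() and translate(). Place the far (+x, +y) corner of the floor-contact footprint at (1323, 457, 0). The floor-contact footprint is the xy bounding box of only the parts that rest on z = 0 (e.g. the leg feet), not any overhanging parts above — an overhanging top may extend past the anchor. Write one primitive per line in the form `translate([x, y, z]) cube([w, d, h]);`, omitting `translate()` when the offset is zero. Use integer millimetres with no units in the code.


translate([210, 217, 0]) cube([19, 240, 1548]);
translate([1304, 217, 0]) cube([19, 240, 1548]);
translate([229, 217, 0]) cube([1075, 240, 18]);
translate([229, 217, 283]) cube([1075, 240, 18]);
translate([229, 217, 566]) cube([1075, 240, 18]);
translate([229, 217, 849]) cube([1075, 240, 18]);
translate([229, 217, 1132]) cube([1075, 240, 18]);
translate([229, 217, 1415]) cube([1075, 240, 18]);


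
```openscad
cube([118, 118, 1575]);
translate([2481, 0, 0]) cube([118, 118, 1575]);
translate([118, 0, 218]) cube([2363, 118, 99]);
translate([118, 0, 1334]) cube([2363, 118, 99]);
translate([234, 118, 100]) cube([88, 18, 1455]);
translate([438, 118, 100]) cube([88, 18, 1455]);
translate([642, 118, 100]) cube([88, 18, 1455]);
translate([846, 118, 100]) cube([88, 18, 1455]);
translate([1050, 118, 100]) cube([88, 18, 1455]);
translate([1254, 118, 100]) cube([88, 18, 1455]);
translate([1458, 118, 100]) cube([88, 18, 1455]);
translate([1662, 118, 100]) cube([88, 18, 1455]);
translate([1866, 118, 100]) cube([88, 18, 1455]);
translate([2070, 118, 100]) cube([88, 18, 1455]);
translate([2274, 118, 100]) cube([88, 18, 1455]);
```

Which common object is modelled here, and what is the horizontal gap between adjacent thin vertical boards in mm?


A fence section. The picket gap is 116 mm.

Two posts, two rails, 11 pickets — a fence section. Span 2363 mm holds 11 pickets of 88 mm with 12 equal gaps: ⌊(2363 − 11·88) / 12⌋ = 116 mm.


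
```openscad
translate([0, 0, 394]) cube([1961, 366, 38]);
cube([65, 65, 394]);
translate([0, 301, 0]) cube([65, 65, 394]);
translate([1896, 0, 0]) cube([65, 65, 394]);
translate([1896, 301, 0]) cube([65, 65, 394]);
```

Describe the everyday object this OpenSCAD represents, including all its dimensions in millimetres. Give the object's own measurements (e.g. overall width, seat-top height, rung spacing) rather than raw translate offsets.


A bench: a 1961×366 mm seat slab, 38 mm thick, top at z = 432 mm, on four 65×65 mm square legs flush with the seat corners and standing on z = 0.


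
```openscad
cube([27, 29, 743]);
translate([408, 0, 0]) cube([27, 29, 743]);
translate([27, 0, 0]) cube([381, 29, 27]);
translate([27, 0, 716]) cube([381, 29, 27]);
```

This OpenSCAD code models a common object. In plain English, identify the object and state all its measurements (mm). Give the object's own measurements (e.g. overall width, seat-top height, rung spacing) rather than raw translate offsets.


A rectangular picture frame lying in the x–z plane (depth along y). The opening is 381 mm wide (x) by 689 mm tall (z), surrounded by a border 27 mm wide on all four sides. The frame is 29 mm deep and is made of two full-height vertical stiles with two horizontal rails fitted between them.


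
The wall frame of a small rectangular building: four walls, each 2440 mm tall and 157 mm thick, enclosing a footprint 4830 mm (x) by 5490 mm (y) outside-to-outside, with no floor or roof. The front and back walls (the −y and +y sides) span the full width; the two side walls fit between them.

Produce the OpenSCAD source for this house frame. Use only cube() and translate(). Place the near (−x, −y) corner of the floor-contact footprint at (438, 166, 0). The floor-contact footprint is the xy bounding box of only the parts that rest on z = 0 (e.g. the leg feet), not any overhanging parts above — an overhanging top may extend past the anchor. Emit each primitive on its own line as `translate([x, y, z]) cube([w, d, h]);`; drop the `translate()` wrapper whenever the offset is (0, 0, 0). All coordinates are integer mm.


translate([438, 166, 0]) cube([4830, 157, 2440]);
translate([438, 5499, 0]) cube([4830, 157, 2440]);
translate([438, 323, 0]) cube([157, 5176, 2440]);
translate([5111, 323, 0]) cube([157, 5176, 2440]);


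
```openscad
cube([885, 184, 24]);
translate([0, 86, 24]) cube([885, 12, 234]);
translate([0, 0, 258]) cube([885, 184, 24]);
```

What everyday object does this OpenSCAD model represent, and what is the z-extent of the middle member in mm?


An I-beam. The web height is 234 mm.

Two wide flanges with a thin centred web — an I-beam. Overall 282 mm minus two 24 mm flanges gives a web of 282 − 2·24 = 234 mm.


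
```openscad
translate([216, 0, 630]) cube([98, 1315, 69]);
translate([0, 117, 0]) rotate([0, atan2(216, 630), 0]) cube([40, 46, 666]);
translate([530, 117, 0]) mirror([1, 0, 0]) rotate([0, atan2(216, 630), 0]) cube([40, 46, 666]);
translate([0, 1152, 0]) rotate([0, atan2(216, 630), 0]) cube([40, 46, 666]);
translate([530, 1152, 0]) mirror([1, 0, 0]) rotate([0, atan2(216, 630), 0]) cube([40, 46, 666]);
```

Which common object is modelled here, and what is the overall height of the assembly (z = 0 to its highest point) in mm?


A sawhorse. The overall height is 699 mm.

A beam across two mirrored pairs of raked legs — a sawhorse. The beam's underside is at z = 630 (matching the legs' vertical rise in atan2(216, 630)) and the beam is 69 mm tall, so its top is at 630 + 69 = 699 mm. The raked legs top out at the beam's underside, so that is the highest point.


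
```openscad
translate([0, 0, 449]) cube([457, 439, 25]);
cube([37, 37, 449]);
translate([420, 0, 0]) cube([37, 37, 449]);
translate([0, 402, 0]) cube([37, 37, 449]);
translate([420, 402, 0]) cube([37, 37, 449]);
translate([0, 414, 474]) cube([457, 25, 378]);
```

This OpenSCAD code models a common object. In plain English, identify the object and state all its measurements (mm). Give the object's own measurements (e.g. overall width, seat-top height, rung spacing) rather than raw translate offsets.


A chair. The seat is a 457×439×25 mm slab with its top at z = 474 mm, on four 37×37 mm corner legs (flush with the seat edges, standing on z = 0). A flat backrest 25 mm thick, 378 mm tall, spans the full seat width and rises from the seat top along its +y edge, rear face flush with the rear of the seat.


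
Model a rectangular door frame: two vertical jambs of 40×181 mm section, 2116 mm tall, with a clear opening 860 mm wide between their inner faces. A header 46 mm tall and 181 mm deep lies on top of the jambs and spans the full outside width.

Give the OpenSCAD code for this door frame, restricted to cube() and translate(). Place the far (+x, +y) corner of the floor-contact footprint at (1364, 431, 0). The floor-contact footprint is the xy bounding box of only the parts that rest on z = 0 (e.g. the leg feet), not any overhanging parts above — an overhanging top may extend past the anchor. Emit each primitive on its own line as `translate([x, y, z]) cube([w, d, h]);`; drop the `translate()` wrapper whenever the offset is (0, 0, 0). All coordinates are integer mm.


translate([424, 250, 0]) cube([40, 181, 2116]);
translate([1324, 250, 0]) cube([40, 181, 2116]);
translate([424, 250, 2116]) cube([940, 181, 46]);


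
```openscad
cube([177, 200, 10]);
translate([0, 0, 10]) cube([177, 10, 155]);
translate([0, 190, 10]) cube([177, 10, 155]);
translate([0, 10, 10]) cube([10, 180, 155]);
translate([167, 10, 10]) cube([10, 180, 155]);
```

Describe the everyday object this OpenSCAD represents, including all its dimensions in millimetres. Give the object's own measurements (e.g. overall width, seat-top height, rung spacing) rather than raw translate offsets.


An open-topped rectangular box: outside dimensions 177×200×165 mm, with a uniform wall and base thickness of 10 mm. The base is a full 177×200 slab on the floor; four walls sit on top of the base. The front and back walls (the −y and +y sides) span the full width; the two side walls fit between them.


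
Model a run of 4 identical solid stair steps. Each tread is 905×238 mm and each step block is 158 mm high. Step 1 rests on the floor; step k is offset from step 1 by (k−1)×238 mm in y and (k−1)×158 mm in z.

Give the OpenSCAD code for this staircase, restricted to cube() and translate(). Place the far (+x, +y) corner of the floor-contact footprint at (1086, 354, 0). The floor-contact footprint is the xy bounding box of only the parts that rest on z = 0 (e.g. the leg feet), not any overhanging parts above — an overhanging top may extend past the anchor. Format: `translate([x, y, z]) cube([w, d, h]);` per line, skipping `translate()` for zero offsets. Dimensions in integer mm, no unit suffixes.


translate([181, 116, 0]) cube([905, 238, 158]);
translate([181, 354, 158]) cube([905, 238, 158]);
translate([181, 592, 316]) cube([905, 238, 158]);
translate([181, 830, 474]) cube([905, 238, 158]);


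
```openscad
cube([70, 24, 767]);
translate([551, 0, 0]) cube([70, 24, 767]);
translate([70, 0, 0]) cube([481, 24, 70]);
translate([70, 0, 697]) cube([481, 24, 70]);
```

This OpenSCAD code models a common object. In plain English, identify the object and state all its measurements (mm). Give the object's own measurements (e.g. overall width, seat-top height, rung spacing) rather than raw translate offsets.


A rectangular picture frame lying in the x–z plane (depth along y). The opening is 481 mm wide (x) by 627 mm tall (z), surrounded by a border 70 mm wide on all four sides. The frame is 24 mm deep and is made of two full-height vertical stiles with two horizontal rails fitted between them.


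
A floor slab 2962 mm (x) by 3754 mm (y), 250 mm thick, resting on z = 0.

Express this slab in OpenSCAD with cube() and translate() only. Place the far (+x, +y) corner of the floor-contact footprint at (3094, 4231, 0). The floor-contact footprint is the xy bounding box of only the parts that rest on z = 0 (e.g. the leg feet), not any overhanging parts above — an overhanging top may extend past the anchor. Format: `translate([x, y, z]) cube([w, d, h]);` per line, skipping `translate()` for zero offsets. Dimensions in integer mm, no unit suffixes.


translate([132, 477, 0]) cube([2962, 3754, 250]);


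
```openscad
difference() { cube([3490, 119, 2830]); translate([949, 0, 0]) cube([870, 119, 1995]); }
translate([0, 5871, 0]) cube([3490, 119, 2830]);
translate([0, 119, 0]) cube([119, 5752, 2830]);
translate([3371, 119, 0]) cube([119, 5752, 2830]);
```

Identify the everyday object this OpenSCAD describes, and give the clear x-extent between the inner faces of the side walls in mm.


A single room. The interior width is 3252 mm.

Four walls enclosing a rectangle with a door in the front wall — a room. Outside width 3490 minus two 119 mm walls gives 3252 mm.


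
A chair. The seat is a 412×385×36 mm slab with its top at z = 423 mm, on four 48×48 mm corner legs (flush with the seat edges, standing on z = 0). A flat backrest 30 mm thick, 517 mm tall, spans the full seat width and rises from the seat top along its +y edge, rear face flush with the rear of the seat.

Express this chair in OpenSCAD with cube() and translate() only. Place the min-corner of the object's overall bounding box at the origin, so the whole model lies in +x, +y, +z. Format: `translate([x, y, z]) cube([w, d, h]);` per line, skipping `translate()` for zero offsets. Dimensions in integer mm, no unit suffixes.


translate([0, 0, 387]) cube([412, 385, 36]);
cube([48, 48, 387]);
translate([364, 0, 0]) cube([48, 48, 387]);
translate([0, 337, 0]) cube([48, 48, 387]);
translate([364, 337, 0]) cube([48, 48, 387]);
translate([0, 355, 423]) cube([412, 30, 517]);


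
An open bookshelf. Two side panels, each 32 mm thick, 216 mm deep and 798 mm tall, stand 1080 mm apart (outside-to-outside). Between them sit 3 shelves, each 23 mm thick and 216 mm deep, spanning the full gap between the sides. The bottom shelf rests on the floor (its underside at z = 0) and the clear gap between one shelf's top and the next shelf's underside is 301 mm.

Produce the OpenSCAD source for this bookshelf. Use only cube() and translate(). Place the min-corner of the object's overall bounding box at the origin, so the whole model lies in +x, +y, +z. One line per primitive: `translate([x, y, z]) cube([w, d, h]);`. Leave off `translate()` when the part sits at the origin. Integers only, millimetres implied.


cube([32, 216, 798]);
translate([1048, 0, 0]) cube([32, 216, 798]);
translate([32, 0, 0]) cube([1016, 216, 23]);
translate([32, 0, 324]) cube([1016, 216, 23]);
translate([32, 0, 648]) cube([1016, 216, 23]);


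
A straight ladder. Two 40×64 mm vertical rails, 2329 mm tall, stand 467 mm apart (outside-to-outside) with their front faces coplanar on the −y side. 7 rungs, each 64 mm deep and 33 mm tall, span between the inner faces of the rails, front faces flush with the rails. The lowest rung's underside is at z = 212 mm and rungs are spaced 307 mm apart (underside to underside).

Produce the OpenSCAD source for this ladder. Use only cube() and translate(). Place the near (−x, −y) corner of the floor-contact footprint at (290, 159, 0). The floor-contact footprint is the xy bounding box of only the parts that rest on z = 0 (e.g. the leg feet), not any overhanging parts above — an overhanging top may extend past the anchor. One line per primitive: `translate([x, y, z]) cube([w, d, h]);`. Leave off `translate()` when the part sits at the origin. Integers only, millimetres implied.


translate([290, 159, 0]) cube([40, 64, 2329]);
translate([717, 159, 0]) cube([40, 64, 2329]);
translate([330, 159, 212]) cube([387, 64, 33]);
translate([330, 159, 519]) cube([387, 64, 33]);
translate([330, 159, 826]) cube([387, 64, 33]);
translate([330, 159, 1133]) cube([387, 64, 33]);
translate([330, 159, 1440]) cube([387, 64, 33]);
translate([330, 159, 1747]) cube([387, 64, 33]);
translate([330, 159, 2054]) cube([387, 64, 33]);
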